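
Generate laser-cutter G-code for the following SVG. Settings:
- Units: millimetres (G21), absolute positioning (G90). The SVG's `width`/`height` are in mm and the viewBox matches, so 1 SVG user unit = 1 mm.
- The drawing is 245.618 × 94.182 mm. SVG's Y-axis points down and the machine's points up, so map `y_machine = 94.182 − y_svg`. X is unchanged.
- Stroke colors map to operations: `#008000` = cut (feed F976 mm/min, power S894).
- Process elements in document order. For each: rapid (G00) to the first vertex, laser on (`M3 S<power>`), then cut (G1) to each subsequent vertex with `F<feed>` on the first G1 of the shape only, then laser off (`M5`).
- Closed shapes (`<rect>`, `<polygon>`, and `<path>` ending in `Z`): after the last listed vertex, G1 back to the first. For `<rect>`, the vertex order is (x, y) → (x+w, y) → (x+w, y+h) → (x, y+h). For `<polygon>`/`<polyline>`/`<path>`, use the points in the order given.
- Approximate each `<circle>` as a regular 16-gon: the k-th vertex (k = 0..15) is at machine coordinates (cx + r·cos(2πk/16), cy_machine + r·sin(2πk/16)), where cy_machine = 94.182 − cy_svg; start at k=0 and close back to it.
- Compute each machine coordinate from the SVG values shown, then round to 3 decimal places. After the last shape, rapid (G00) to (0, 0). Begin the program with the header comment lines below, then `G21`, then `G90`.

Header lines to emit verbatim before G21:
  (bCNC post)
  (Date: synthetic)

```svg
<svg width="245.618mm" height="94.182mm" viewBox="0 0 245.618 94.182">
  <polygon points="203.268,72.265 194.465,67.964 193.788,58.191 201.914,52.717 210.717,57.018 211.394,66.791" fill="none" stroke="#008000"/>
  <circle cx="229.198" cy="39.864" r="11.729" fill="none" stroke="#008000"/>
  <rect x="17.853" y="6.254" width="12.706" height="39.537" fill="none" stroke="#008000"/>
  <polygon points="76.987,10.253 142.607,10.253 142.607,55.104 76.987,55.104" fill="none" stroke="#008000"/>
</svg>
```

Since the viewBox matches the mm dimensions, user units are millimetres directly. The only transform is the Y-flip y_m = 94.182 − y_svg.

Shape 1 is a regular polygon drawn with `<polygon>`. Its stroke #008000 means cut at S894, F976. After flipping Y the toolpath is (203.268,21.917) → (194.465,26.218) → (193.788,35.991) → (201.914,41.465) → (210.717,37.164) → (211.394,27.391) → (203.268,21.917), returning to the start.

Shape 2 is a circle drawn with `<circle>`. Its stroke #008000 means cut at S894, F976. After flipping Y the toolpath is (240.927,54.318) → (240.034,58.806) → (237.492,62.612) → (233.686,65.154) → (229.198,66.047) → (224.710,65.154) → (220.904,62.612) → (218.362,58.806) → (217.469,54.318) → (218.362,49.830) → (220.904,46.024) → (224.710,43.482) → (229.198,42.589) → (233.686,43.482) → (237.492,46.024) → (240.034,49.830) → (240.927,54.318), returning to the start.

Shape 3 is a rectangle drawn with `<rect>`. Its stroke #008000 means cut at S894, F976. After flipping Y the toolpath is (17.853,87.928) → (30.559,87.928) → (30.559,48.391) → (17.853,48.391) → (17.853,87.928), returning to the start.

Shape 4 is a rectangle drawn with `<polygon>`. Its stroke #008000 means cut at S894, F976. After flipping Y the toolpath is (76.987,83.929) → (142.607,83.929) → (142.607,39.078) → (76.987,39.078) → (76.987,83.929), returning to the start.

(bCNC post)
(Date: synthetic)
G21
G90
G00 X203.268 Y21.917
M3 S894
G1 X194.465 Y26.218 F976
G1 X193.788 Y35.991
G1 X201.914 Y41.465
G1 X210.717 Y37.164
G1 X211.394 Y27.391
G1 X203.268 Y21.917
M5
G00 X240.927 Y54.318
M3 S894
G1 X240.034 Y58.806 F976
G1 X237.492 Y62.612
G1 X233.686 Y65.154
G1 X229.198 Y66.047
G1 X224.710 Y65.154
G1 X220.904 Y62.612
G1 X218.362 Y58.806
G1 X217.469 Y54.318
G1 X218.362 Y49.830
G1 X220.904 Y46.024
G1 X224.710 Y43.482
G1 X229.198 Y42.589
G1 X233.686 Y43.482
G1 X237.492 Y46.024
G1 X240.034 Y49.830
G1 X240.927 Y54.318
M5
G00 X17.853 Y87.928
M3 S894
G1 X30.559 Y87.928 F976
G1 X30.559 Y48.391
G1 X17.853 Y48.391
G1 X17.853 Y87.928
M5
G00 X76.987 Y83.929
M3 S894
G1 X142.607 Y83.929 F976
G1 X142.607 Y39.078
G1 X76.987 Y39.078
G1 X76.987 Y83.929
M5
G00 X0.000 Y0.000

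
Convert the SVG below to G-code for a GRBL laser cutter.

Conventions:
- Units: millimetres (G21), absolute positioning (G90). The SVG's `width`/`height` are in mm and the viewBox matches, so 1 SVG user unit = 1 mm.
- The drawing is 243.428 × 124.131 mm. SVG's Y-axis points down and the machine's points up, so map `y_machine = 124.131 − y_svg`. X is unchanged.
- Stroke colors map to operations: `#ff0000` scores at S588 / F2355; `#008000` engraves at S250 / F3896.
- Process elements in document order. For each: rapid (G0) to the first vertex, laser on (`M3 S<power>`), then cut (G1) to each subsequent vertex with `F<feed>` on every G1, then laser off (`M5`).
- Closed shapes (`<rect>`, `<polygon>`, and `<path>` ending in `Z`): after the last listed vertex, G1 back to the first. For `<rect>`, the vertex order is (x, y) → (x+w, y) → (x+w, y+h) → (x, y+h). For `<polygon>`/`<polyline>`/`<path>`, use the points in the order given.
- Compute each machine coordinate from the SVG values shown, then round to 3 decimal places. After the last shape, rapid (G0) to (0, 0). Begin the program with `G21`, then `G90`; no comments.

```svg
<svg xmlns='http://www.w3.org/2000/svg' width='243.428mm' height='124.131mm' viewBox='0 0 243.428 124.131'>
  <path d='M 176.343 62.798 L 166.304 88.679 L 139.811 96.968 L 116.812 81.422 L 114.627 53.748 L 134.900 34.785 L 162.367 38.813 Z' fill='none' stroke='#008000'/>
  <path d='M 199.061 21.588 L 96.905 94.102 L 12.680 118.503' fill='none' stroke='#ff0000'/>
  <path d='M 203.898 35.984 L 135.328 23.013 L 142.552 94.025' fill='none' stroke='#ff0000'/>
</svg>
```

G21
G90
G0 X176.343 Y61.333
M3 S250
G1 X166.304 Y35.452 F3896
G1 X139.811 Y27.163 F3896
G1 X116.812 Y42.709 F3896
G1 X114.627 Y70.383 F3896
G1 X134.900 Y89.346 F3896
G1 X162.367 Y85.318 F3896
G1 X176.343 Y61.333 F3896
M5
G0 X199.061 Y102.543
M3 S588
G1 X96.905 Y30.029 F2355
G1 X12.680 Y5.628 F2355
M5
G0 X203.898 Y88.147
M3 S588
G1 X135.328 Y101.118 F2355
G1 X142.552 Y30.106 F2355
M5
G0 X0.000 Y0.000

viewBox `0 0 243.428 124.131` with mm width/height → 1 unit = 1 mm. Flip: y_m = 124.131 − y_svg.

**Shape 1** — `<path>` regular polygon, stroke `#008000` → engrave (S250, F3896). Machine vertices: (176.343,61.333) → (166.304,35.452) → (139.811,27.163) → (116.812,42.709) → (114.627,70.383) → (134.900,89.346) → (162.367,85.318) → (176.343,61.333). Closed: final G1 returns to the first vertex.

**Shape 2** — `<path>` open polyline, stroke `#ff0000` → score (S588, F2355). Machine vertices: (199.061,102.543) → (96.905,30.029) → (12.680,5.628). Open path.

**Shape 3** — `<path>` open polyline, stroke `#ff0000` → score (S588, F2355). Machine vertices: (203.898,88.147) → (135.328,101.118) → (142.552,30.106). Open path.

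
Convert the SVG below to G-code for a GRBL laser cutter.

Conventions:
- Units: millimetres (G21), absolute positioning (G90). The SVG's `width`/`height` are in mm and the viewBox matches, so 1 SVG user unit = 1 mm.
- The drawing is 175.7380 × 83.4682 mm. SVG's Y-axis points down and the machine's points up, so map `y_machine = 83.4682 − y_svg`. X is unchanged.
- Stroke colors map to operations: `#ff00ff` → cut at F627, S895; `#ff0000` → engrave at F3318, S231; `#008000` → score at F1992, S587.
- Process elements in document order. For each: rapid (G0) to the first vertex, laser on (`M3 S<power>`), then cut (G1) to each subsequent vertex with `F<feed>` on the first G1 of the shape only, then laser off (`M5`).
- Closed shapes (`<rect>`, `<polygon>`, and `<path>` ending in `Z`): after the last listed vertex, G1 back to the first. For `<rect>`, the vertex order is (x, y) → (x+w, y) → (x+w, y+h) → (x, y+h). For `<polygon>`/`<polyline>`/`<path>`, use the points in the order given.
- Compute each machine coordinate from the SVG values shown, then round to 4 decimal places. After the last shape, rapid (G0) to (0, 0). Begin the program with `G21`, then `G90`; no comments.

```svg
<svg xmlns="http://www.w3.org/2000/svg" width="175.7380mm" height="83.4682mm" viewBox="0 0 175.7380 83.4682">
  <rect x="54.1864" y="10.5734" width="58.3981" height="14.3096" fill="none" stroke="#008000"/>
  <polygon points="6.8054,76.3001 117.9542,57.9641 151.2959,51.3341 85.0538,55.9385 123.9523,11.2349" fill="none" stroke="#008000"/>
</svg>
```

G21
G90
G0 X54.1864 Y72.8948
M3 S587
G1 X112.5845 Y72.8948 F1992
G1 X112.5845 Y58.5852
G1 X54.1864 Y58.5852
G1 X54.1864 Y72.8948
M5
G0 X6.8054 Y7.1681
M3 S587
G1 X117.9542 Y25.5041 F1992
G1 X151.2959 Y32.1341
G1 X85.0538 Y27.5297
G1 X123.9523 Y72.2333
G1 X6.8054 Y7.1681
M5
G0 X0.0000 Y0.0000

Since the viewBox matches the mm dimensions, user units are millimetres directly. The only transform is the Y-flip y_m = 83.4682 − y_svg.

Shape 1 is a rectangle drawn with `<rect>`. Its stroke #008000 means score at S587, F1992. After flipping Y the toolpath is (54.1864,72.8948) → (112.5845,72.8948) → (112.5845,58.5852) → (54.1864,58.5852) → (54.1864,72.8948), returning to the start.

Shape 2 is a closed polygon drawn with `<polygon>`. Its stroke #008000 means score at S587, F1992. After flipping Y the toolpath is (6.8054,7.1681) → (117.9542,25.5041) → (151.2959,32.1341) → (85.0538,27.5297) → (123.9523,72.2333) → (6.8054,7.1681), returning to the start.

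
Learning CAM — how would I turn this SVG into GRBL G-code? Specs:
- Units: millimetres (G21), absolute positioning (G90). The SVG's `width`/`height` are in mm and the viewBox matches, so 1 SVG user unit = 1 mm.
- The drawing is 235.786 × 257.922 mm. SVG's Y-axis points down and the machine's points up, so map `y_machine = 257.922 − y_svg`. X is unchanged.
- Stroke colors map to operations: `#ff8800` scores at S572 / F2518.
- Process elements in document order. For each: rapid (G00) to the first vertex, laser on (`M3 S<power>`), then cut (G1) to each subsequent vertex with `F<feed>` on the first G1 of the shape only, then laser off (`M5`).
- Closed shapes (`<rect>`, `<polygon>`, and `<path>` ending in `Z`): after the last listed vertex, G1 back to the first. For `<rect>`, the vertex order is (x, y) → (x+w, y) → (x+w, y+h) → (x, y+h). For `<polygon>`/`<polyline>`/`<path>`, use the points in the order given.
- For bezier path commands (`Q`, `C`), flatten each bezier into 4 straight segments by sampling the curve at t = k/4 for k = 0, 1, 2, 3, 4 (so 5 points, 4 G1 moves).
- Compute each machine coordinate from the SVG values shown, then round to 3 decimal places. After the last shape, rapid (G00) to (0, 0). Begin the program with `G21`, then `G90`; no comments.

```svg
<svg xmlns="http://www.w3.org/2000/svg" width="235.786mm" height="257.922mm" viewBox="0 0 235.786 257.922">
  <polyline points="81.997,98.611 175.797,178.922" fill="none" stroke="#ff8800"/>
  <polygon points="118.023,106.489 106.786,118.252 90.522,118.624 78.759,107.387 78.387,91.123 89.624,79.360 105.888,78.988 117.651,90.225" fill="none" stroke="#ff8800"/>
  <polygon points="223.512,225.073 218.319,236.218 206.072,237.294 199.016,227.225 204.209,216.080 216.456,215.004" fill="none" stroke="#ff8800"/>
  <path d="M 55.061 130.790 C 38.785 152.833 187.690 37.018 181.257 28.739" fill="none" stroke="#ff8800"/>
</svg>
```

G21
G90
G00 X81.997 Y159.311
M3 S572
G1 X175.797 Y79.000 F2518
M5
G00 X118.023 Y151.433
M3 S572
G1 X106.786 Y139.670 F2518
G1 X90.522 Y139.298
G1 X78.759 Y150.535
G1 X78.387 Y166.799
G1 X89.624 Y178.562
G1 X105.888 Y178.934
G1 X117.651 Y167.697
G1 X118.023 Y151.433
M5
G00 X223.512 Y32.849
M3 S572
G1 X218.319 Y21.704 F2518
G1 X206.072 Y20.628
G1 X199.016 Y30.697
G1 X204.209 Y41.842
G1 X216.456 Y42.918
G1 X223.512 Y32.849
M5
G00 X55.061 Y127.132
M3 S572
G1 X68.817 Y132.614 F2518
G1 X114.468 Y166.787
G1 X161.964 Y206.645
G1 X181.257 Y229.183
M5
G00 X0.000 Y0.000

viewBox `0 0 235.786 257.922` with mm width/height → 1 unit = 1 mm. Flip: y_m = 257.922 − y_svg.

**Shape 1** — `<polyline>` line segment, stroke `#ff8800` → score (S572, F2518). Machine vertices: (81.997,159.311) → (175.797,79.000). Open path.

**Shape 2** — `<polygon>` regular polygon, stroke `#ff8800` → score (S572, F2518). Machine vertices: (118.023,151.433) → (106.786,139.670) → (90.522,139.298) → (78.759,150.535) → (78.387,166.799) → (89.624,178.562) → (105.888,178.934) → (117.651,167.697) → (118.023,151.433). Closed: final G1 returns to the first vertex.

**Shape 3** — `<polygon>` regular polygon, stroke `#ff8800` → score (S572, F2518). Machine vertices: (223.512,32.849) → (218.319,21.704) → (206.072,20.628) → (199.016,30.697) → (204.209,41.842) → (216.456,42.918) → (223.512,32.849). Closed: final G1 returns to the first vertex.

**Shape 4** — `<path>` cubic bezier, stroke `#ff8800` → score (S572, F2518). Control points (SVG): P0=(55.061,130.790), P1=(38.785,152.833), P2=(187.690,37.018), P3=(181.257,28.739); sampled at t=k/4. Machine vertices: (55.061,127.132) → (68.817,132.614) → (114.468,166.787) → (161.964,206.645) → (181.257,229.183). Open path.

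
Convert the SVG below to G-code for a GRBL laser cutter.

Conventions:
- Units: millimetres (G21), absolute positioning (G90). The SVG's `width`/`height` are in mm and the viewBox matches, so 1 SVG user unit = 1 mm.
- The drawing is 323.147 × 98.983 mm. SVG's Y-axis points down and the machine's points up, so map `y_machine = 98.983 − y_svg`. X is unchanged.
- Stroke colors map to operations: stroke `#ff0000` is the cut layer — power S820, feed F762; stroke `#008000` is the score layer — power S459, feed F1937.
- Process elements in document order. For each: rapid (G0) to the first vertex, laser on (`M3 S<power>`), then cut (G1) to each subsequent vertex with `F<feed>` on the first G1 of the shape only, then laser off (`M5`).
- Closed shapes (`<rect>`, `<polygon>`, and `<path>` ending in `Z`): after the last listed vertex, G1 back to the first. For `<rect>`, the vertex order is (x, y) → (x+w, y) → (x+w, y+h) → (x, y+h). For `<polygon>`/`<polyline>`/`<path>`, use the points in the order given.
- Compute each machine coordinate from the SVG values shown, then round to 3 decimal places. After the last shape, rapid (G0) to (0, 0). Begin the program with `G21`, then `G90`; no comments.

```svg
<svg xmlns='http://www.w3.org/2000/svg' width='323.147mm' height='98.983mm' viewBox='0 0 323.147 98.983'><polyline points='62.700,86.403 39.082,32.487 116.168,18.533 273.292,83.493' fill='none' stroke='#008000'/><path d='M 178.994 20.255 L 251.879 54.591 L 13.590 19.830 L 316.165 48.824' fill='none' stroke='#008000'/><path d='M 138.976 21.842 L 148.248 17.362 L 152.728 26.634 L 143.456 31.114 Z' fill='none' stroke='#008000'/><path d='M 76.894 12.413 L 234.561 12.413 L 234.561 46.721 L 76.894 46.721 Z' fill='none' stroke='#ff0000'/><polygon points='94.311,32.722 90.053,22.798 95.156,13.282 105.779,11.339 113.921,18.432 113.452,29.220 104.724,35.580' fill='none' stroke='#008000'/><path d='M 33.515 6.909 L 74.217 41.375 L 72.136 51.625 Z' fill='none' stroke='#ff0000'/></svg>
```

G21
G90
G0 X62.700 Y12.580
M3 S459
G1 X39.082 Y66.496 F1937
G1 X116.168 Y80.450
G1 X273.292 Y15.490
M5
G0 X178.994 Y78.728
M3 S459
G1 X251.879 Y44.392 F1937
G1 X13.590 Y79.153
G1 X316.165 Y50.159
M5
G0 X138.976 Y77.141
M3 S459
G1 X148.248 Y81.621 F1937
G1 X152.728 Y72.349
G1 X143.456 Y67.869
G1 X138.976 Y77.141
M5
G0 X76.894 Y86.570
M3 S820
G1 X234.561 Y86.570 F762
G1 X234.561 Y52.262
G1 X76.894 Y52.262
G1 X76.894 Y86.570
M5
G0 X94.311 Y66.261
M3 S459
G1 X90.053 Y76.185 F1937
G1 X95.156 Y85.701
G1 X105.779 Y87.644
G1 X113.921 Y80.551
G1 X113.452 Y69.763
G1 X104.724 Y63.403
G1 X94.311 Y66.261
M5
G0 X33.515 Y92.074
M3 S820
G1 X74.217 Y57.608 F762
G1 X72.136 Y47.358
G1 X33.515 Y92.074
M5
G0 X0.000 Y0.000

viewBox `0 0 323.147 98.983` with mm width/height → 1 unit = 1 mm. Flip: y_m = 98.983 − y_svg.

**Shape 1** — `<polyline>` open polyline, stroke `#008000` → score (S459, F1937). Machine vertices: (62.700,12.580) → (39.082,66.496) → (116.168,80.450) → (273.292,15.490). Open path.

**Shape 2** — `<path>` open polyline, stroke `#008000` → score (S459, F1937). Machine vertices: (178.994,78.728) → (251.879,44.392) → (13.590,79.153) → (316.165,50.159). Open path.

**Shape 3** — `<path>` regular polygon, stroke `#008000` → score (S459, F1937). Machine vertices: (138.976,77.141) → (148.248,81.621) → (152.728,72.349) → (143.456,67.869) → (138.976,77.141). Closed: final G1 returns to the first vertex.

**Shape 4** — `<path>` rectangle, stroke `#ff0000` → cut (S820, F762). Machine vertices: (76.894,86.570) → (234.561,86.570) → (234.561,52.262) → (76.894,52.262) → (76.894,86.570). Closed: final G1 returns to the first vertex.

**Shape 5** — `<polygon>` regular polygon, stroke `#008000` → score (S459, F1937). Machine vertices: (94.311,66.261) → (90.053,76.185) → (95.156,85.701) → (105.779,87.644) → (113.921,80.551) → (113.452,69.763) → (104.724,63.403) → (94.311,66.261). Closed: final G1 returns to the first vertex.

**Shape 6** — `<path>` closed polygon, stroke `#ff0000` → cut (S820, F762). Machine vertices: (33.515,92.074) → (74.217,57.608) → (72.136,47.358) → (33.515,92.074). Closed: final G1 returns to the first vertex.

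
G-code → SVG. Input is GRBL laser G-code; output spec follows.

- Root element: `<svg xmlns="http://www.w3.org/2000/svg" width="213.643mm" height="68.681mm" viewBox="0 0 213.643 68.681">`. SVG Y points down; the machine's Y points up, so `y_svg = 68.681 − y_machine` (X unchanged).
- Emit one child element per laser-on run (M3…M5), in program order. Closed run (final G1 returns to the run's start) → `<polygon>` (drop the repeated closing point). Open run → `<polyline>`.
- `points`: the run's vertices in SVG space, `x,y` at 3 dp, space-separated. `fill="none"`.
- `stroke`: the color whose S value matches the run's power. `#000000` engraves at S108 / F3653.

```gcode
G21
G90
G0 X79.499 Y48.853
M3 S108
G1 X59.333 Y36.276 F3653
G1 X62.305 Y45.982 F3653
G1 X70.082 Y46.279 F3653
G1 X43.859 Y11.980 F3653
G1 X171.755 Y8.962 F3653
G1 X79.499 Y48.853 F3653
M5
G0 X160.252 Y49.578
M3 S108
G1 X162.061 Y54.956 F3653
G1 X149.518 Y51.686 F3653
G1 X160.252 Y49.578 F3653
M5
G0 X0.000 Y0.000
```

y_svg = 68.681 − y_m. Every run uses S108, so all elements get stroke `#000000` (engrave).

[1] closed run; points: 79.499,19.828 59.333,32.405 62.305,22.699 70.082,22.402 43.859,56.701 171.755,59.719

[2] closed run; points: 160.252,19.103 162.061,13.725 149.518,16.995

<svg xmlns="http://www.w3.org/2000/svg" width="213.643mm" height="68.681mm" viewBox="0 0 213.643 68.681">
  <polygon points="79.499,19.828 59.333,32.405 62.305,22.699 70.082,22.402 43.859,56.701 171.755,59.719" fill="none" stroke="#000000"/>
  <polygon points="160.252,19.103 162.061,13.725 149.518,16.995" fill="none" stroke="#000000"/>
</svg>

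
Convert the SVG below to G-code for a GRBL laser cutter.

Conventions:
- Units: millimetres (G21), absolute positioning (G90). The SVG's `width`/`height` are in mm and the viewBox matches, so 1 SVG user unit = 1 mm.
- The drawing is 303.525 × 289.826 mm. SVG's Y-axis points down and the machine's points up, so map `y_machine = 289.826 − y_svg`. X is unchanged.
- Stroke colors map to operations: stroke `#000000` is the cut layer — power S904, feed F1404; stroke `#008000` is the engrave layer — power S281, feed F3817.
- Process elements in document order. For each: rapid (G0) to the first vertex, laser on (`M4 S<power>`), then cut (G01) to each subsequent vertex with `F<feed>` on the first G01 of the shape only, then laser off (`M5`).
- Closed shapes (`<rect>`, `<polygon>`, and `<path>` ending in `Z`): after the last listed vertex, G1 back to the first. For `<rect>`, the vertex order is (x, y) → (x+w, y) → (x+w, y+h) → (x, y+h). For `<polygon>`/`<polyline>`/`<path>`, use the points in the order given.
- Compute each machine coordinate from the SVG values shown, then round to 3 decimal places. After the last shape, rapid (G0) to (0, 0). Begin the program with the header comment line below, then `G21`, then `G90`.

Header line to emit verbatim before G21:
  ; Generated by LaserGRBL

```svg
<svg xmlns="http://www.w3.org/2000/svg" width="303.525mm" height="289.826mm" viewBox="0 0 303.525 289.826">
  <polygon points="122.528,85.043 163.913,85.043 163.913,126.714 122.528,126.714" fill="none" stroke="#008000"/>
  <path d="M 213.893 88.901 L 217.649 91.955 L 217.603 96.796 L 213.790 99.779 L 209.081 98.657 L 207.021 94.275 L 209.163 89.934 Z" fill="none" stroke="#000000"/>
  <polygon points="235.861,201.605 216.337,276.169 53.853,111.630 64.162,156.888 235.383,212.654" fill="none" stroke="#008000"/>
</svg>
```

viewBox `0 0 303.525 289.826` with mm width/height → 1 unit = 1 mm. Flip: y_m = 289.826 − y_svg.

**Shape 1** — `<polygon>` rectangle, stroke `#008000` → engrave (S281, F3817). Machine vertices: (122.528,204.783) → (163.913,204.783) → (163.913,163.112) → (122.528,163.112) → (122.528,204.783). Closed: final G1 returns to the first vertex.

**Shape 2** — `<path>` regular polygon, stroke `#000000` → cut (S904, F1404). Machine vertices: (213.893,200.925) → (217.649,197.871) → (217.603,193.030) → (213.790,190.047) → (209.081,191.169) → (207.021,195.551) → (209.163,199.892) → (213.893,200.925). Closed: final G1 returns to the first vertex.

**Shape 3** — `<polygon>` closed polygon, stroke `#008000` → engrave (S281, F3817). Machine vertices: (235.861,88.221) → (216.337,13.657) → (53.853,178.196) → (64.162,132.938) → (235.383,77.172) → (235.861,88.221). Closed: final G1 returns to the first vertex.

; Generated by LaserGRBL
G21
G90
G0 X122.528 Y204.783
M4 S281
G01 X163.913 Y204.783 F3817
G01 X163.913 Y163.112
G01 X122.528 Y163.112
G01 X122.528 Y204.783
M5
G0 X213.893 Y200.925
M4 S904
G01 X217.649 Y197.871 F1404
G01 X217.603 Y193.030
G01 X213.790 Y190.047
G01 X209.081 Y191.169
G01 X207.021 Y195.551
G01 X209.163 Y199.892
G01 X213.893 Y200.925
M5
G0 X235.861 Y88.221
M4 S281
G01 X216.337 Y13.657 F3817
G01 X53.853 Y178.196
G01 X64.162 Y132.938
G01 X235.383 Y77.172
G01 X235.861 Y88.221
M5
G0 X0.000 Y0.000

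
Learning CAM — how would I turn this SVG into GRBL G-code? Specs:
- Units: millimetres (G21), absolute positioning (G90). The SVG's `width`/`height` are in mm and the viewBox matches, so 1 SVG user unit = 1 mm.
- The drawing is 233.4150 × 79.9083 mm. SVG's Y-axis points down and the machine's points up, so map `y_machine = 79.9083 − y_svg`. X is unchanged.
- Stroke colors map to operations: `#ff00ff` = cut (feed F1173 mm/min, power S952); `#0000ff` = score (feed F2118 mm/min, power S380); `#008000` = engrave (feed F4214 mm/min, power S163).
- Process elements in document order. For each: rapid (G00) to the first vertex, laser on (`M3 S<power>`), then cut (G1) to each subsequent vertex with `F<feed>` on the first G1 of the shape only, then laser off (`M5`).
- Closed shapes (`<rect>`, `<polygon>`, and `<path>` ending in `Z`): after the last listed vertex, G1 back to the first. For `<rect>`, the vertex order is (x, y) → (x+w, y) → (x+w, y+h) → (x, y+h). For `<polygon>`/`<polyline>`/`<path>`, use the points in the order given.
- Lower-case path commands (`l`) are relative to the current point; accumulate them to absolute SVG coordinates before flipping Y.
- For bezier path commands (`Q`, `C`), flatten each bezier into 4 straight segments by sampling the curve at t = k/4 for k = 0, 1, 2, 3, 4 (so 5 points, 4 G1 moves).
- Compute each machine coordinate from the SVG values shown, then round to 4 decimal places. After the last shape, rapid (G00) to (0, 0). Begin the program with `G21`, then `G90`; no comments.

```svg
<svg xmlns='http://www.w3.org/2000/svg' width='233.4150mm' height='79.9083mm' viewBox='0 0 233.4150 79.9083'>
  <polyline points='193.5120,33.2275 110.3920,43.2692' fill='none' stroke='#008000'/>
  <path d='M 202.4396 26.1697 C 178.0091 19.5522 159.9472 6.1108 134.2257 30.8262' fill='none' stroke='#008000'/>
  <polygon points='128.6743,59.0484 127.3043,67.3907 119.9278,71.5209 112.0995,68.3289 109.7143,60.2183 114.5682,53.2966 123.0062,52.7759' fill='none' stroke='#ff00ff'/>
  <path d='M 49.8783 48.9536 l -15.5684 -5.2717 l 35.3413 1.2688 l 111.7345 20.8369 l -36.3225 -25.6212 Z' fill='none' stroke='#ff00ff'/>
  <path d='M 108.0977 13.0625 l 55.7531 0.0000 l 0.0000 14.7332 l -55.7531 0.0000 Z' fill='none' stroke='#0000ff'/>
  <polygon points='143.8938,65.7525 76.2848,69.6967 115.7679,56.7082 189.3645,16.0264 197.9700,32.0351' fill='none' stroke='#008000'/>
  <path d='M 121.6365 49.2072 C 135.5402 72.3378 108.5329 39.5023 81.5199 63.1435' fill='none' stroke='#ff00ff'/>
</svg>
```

G21
G90
G00 X193.5120 Y46.6808
M3 S163
G1 X110.3920 Y36.6391 F4214
M5
G00 X202.4396 Y53.7386
M3 S163
G1 X185.0916 Y59.2784 F4214
G1 X168.8168 Y63.1602
G1 X152.2998 Y61.1671
G1 X134.2257 Y49.0821
M5
G00 X128.6743 Y20.8599
M3 S952
G1 X127.3043 Y12.5176 F1173
G1 X119.9278 Y8.3874
G1 X112.0995 Y11.5794
G1 X109.7143 Y19.6900
G1 X114.5682 Y26.6117
G1 X123.0062 Y27.1324
G1 X128.6743 Y20.8599
M5
G00 X49.8783 Y30.9547
M3 S952
G1 X34.3099 Y36.2264 F1173
G1 X69.6512 Y34.9576
G1 X181.3857 Y14.1207
G1 X145.0632 Y39.7419
G1 X49.8783 Y30.9547
M5
G00 X108.0977 Y66.8458
M3 S380
G1 X163.8508 Y66.8458 F2118
G1 X163.8508 Y52.1126
G1 X108.0977 Y52.1126
G1 X108.0977 Y66.8458
M5
G00 X143.8938 Y14.1558
M3 S163
G1 X76.2848 Y10.2116 F4214
G1 X115.7679 Y23.2001
G1 X189.3645 Y63.8819
G1 X197.9700 Y47.8732
G1 X143.8938 Y14.1558
M5
G00 X121.6365 Y30.7011
M3 S952
G1 X125.0326 Y22.0899 F1173
G1 X116.9220 Y23.9244
G1 X101.1394 Y25.6632
G1 X81.5199 Y16.7648
M5
G00 X0.0000 Y0.0000

1 u = 1 mm; y_m = 79.9083 − y.

[1] `<polyline>` line segment, #008000→engrave S163 F4214: (193.5120,46.6808) → (110.3920,36.6391)

[2] `<path>` cubic bezier, #008000→engrave S163 F4214: (202.4396,53.7386) → (185.0916,59.2784) → (168.8168,63.1602) → (152.2998,61.1671) → (134.2257,49.0821)

[3] `<polygon>` regular polygon, #ff00ff→cut S952 F1173: (128.6743,20.8599) → (127.3043,12.5176) → (119.9278,8.3874) → (112.0995,11.5794) → (109.7143,19.6900) → (114.5682,26.6117) → (123.0062,27.1324) → (128.6743,20.8599) (closed)

[4] `<path>` closed polygon, #ff00ff→cut S952 F1173: (49.8783,30.9547) → (34.3099,36.2264) → (69.6512,34.9576) → (181.3857,14.1207) → (145.0632,39.7419) → (49.8783,30.9547) (closed)

[5] `<path>` rectangle, #0000ff→score S380 F2118: (108.0977,66.8458) → (163.8508,66.8458) → (163.8508,52.1126) → (108.0977,52.1126) → (108.0977,66.8458) (closed)

[6] `<polygon>` closed polygon, #008000→engrave S163 F4214: (143.8938,14.1558) → (76.2848,10.2116) → (115.7679,23.2001) → (189.3645,63.8819) → (197.9700,47.8732) → (143.8938,14.1558) (closed)

[7] `<path>` cubic bezier, #ff00ff→cut S952 F1173: (121.6365,30.7011) → (125.0326,22.0899) → (116.9220,23.9244) → (101.1394,25.6632) → (81.5199,16.7648)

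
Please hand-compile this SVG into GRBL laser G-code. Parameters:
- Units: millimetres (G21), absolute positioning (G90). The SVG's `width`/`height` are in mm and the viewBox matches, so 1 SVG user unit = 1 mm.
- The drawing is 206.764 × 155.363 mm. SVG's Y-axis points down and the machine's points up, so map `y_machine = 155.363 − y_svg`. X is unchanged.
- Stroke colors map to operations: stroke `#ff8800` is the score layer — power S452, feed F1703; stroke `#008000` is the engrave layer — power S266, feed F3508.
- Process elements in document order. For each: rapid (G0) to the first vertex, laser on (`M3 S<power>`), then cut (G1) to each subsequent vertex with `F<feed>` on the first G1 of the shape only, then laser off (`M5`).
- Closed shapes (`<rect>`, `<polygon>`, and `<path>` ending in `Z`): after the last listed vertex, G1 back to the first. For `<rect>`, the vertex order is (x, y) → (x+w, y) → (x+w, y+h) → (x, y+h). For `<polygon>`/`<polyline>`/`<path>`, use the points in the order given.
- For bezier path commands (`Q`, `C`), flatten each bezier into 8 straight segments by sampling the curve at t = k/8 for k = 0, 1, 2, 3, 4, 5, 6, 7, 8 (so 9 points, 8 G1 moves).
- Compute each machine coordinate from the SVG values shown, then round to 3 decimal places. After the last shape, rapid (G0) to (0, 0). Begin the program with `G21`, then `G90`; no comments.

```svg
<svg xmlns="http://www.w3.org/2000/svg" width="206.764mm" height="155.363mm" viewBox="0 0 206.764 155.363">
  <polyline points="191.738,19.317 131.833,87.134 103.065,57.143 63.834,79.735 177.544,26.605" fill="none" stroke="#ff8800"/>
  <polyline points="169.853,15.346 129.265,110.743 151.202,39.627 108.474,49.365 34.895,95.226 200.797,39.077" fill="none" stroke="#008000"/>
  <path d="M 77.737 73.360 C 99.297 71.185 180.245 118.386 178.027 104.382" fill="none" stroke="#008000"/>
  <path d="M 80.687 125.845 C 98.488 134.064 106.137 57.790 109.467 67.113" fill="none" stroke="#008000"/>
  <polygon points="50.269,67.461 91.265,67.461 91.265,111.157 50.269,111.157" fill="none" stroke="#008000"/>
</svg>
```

G21
G90
G0 X191.738 Y136.046
M3 S452
G1 X131.833 Y68.229 F1703
G1 X103.065 Y98.220
G1 X63.834 Y75.628
G1 X177.544 Y128.758
M5
G0 X169.853 Y140.017
M3 S266
G1 X129.265 Y44.620 F3508
G1 X151.202 Y115.736
G1 X108.474 Y105.998
G1 X34.895 Y60.137
G1 X200.797 Y116.286
M5
G0 X77.737 Y82.003
M3 S266
G1 X88.327 Y80.720 F3508
G1 X102.815 Y76.104
G1 X119.529 Y69.451
G1 X136.799 Y62.056
G1 X152.954 Y55.216
G1 X166.324 Y50.226
G1 X175.239 Y48.383
G1 X178.027 Y50.981
M5
G0 X80.687 Y29.518
M3 S266
G1 X86.898 Y30.064 F3508
G1 X92.225 Y36.539
G1 X96.738 Y46.948
G1 X100.504 Y59.298
G1 X103.591 Y71.597
G1 X106.069 Y81.850
G1 X108.004 Y88.066
G1 X109.467 Y88.250
M5
G0 X50.269 Y87.902
M3 S266
G1 X91.265 Y87.902 F3508
G1 X91.265 Y44.206
G1 X50.269 Y44.206
G1 X50.269 Y87.902
M5
G0 X0.000 Y0.000

Since the viewBox matches the mm dimensions, user units are millimetres directly. The only transform is the Y-flip y_m = 155.363 − y_svg.

Shape 1 is a open polyline drawn with `<polyline>`. Its stroke #ff8800 means score at S452, F1703. After flipping Y the toolpath is (191.738,136.046) → (131.833,68.229) → (103.065,98.220) → (63.834,75.628) → (177.544,128.758).

Shape 2 is a open polyline drawn with `<polyline>`. Its stroke #008000 means engrave at S266, F3508. After flipping Y the toolpath is (169.853,140.017) → (129.265,44.620) → (151.202,115.736) → (108.474,105.998) → (34.895,60.137) → (200.797,116.286).

Shape 3 is a cubic bezier drawn with `<path>`. Its stroke #008000 means engrave at S266, F3508. After flipping Y the toolpath is (77.737,82.003) → (88.327,80.720) → (102.815,76.104) → (119.529,69.451) → (136.799,62.056) → (152.954,55.216) → (166.324,50.226) → (175.239,48.383) → (178.027,50.981).

Shape 4 is a cubic bezier drawn with `<path>`. Its stroke #008000 means engrave at S266, F3508. After flipping Y the toolpath is (80.687,29.518) → (86.898,30.064) → (92.225,36.539) → (96.738,46.948) → (100.504,59.298) → (103.591,71.597) → (106.069,81.850) → (108.004,88.066) → (109.467,88.250).

Shape 5 is a rectangle drawn with `<polygon>`. Its stroke #008000 means engrave at S266, F3508. After flipping Y the toolpath is (50.269,87.902) → (91.265,87.902) → (91.265,44.206) → (50.269,44.206) → (50.269,87.902), returning to the start.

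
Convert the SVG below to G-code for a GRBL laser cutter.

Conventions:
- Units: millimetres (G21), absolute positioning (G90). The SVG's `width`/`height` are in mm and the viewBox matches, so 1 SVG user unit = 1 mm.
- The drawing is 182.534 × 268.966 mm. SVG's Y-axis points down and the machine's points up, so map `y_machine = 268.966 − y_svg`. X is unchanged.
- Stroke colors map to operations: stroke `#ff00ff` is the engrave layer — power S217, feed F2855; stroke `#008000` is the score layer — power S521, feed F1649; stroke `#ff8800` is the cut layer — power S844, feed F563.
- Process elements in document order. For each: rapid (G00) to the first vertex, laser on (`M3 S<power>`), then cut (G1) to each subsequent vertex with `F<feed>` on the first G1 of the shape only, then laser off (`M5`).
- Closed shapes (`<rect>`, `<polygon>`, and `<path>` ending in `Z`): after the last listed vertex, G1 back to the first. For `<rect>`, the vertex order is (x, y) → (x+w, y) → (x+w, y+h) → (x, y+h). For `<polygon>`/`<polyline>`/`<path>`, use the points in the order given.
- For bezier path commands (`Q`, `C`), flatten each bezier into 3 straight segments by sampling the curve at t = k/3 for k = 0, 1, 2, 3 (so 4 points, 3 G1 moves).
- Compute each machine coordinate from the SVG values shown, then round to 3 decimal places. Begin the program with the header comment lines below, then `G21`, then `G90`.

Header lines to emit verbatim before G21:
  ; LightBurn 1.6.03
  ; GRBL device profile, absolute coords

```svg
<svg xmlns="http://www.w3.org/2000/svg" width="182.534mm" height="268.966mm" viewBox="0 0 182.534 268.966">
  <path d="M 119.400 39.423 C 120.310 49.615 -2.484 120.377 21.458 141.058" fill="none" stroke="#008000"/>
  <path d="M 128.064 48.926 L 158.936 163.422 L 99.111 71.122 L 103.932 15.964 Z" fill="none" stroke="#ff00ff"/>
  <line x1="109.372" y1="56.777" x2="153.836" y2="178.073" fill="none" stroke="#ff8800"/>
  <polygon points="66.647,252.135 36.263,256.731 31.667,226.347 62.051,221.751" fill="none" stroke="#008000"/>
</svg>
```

viewBox `0 0 182.534 268.966` with mm width/height → 1 unit = 1 mm. Flip: y_m = 268.966 − y_svg.

**Shape 1** — `<path>` cubic bezier, stroke `#008000` → score (S521, F1649). Control points (SVG): P0=(119.400,39.423), P1=(120.310,49.615), P2=(-2.484,120.377), P3=(21.458,141.058); sampled at t=k/3. Machine vertices: (119.400,229.543) → (89.092,203.259) → (36.412,161.184) → (21.458,127.908). Open path.

**Shape 2** — `<path>` closed polygon, stroke `#ff00ff` → engrave (S217, F2855). Machine vertices: (128.064,220.040) → (158.936,105.544) → (99.111,197.844) → (103.932,253.002) → (128.064,220.040). Closed: final G1 returns to the first vertex.

**Shape 3** — `<line>` line segment, stroke `#ff8800` → cut (S844, F563). Machine vertices: (109.372,212.189) → (153.836,90.893). Open path.

**Shape 4** — `<polygon>` regular polygon, stroke `#008000` → score (S521, F1649). Machine vertices: (66.647,16.831) → (36.263,12.235) → (31.667,42.619) → (62.051,47.215) → (66.647,16.831). Closed: final G1 returns to the first vertex.

; LightBurn 1.6.03
; GRBL device profile, absolute coords
G21
G90
G00 X119.400 Y229.543
M3 S521
G1 X89.092 Y203.259 F1649
G1 X36.412 Y161.184
G1 X21.458 Y127.908
M5
G00 X128.064 Y220.040
M3 S217
G1 X158.936 Y105.544 F2855
G1 X99.111 Y197.844
G1 X103.932 Y253.002
G1 X128.064 Y220.040
M5
G00 X109.372 Y212.189
M3 S844
G1 X153.836 Y90.893 F563
M5
G00 X66.647 Y16.831
M3 S521
G1 X36.263 Y12.235 F1649
G1 X31.667 Y42.619
G1 X62.051 Y47.215
G1 X66.647 Y16.831
M5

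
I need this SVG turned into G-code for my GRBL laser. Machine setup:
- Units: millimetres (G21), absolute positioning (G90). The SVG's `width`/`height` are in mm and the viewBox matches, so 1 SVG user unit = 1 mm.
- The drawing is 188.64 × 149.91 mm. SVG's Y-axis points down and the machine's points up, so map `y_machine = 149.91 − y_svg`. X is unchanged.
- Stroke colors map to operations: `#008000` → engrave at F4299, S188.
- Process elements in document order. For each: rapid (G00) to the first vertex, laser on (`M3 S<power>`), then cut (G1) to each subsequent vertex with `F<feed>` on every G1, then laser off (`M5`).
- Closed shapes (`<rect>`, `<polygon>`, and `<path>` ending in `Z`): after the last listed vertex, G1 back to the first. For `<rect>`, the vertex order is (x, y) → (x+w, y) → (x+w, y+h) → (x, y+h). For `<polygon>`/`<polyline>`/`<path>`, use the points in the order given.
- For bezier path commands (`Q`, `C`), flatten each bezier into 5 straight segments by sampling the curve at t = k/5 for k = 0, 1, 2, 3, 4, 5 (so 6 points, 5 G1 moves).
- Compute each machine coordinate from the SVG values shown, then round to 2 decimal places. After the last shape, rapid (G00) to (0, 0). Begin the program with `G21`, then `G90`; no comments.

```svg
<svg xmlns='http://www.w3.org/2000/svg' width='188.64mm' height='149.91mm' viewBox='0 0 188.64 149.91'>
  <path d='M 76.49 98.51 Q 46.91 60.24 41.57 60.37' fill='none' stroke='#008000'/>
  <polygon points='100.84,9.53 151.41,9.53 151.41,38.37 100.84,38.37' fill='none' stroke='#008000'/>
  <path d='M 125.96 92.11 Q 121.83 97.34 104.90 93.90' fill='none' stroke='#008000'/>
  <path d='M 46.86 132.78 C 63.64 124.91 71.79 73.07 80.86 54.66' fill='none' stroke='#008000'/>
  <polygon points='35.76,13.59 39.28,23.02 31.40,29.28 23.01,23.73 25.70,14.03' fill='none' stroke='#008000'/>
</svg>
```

viewBox `0 0 188.64 149.91` with mm width/height → 1 unit = 1 mm. Flip: y_m = 149.91 − y_svg.

**Shape 1** — `<path>` quadratic bezier, stroke `#008000` → engrave (S188, F4299). Control points (SVG): P0=(76.49,98.51), P1=(46.91,60.24), P2=(41.57,60.37); sampled at t=k/5. Machine vertices: (76.49,51.40) → (65.63,65.17) → (56.70,75.87) → (49.72,83.50) → (44.68,88.06) → (41.57,89.54). Open path.

**Shape 2** — `<polygon>` rectangle, stroke `#008000` → engrave (S188, F4299). Machine vertices: (100.84,140.38) → (151.41,140.38) → (151.41,111.54) → (100.84,111.54) → (100.84,140.38). Closed: final G1 returns to the first vertex.

**Shape 3** — `<path>` quadratic bezier, stroke `#008000` → engrave (S188, F4299). Control points (SVG): P0=(125.96,92.11), P1=(121.83,97.34), P2=(104.90,93.90); sampled at t=k/5. Machine vertices: (125.96,57.80) → (123.80,56.05) → (120.61,55.00) → (116.40,54.65) → (111.16,54.98) → (104.90,56.01). Open path.

**Shape 4** — `<path>` cubic bezier, stroke `#008000` → engrave (S188, F4299). Control points (SVG): P0=(46.86,132.78), P1=(63.64,124.91), P2=(71.79,73.07), P3=(80.86,54.66); sampled at t=k/5. Machine vertices: (46.86,17.13) → (55.97,26.51) → (63.46,42.73) → (69.81,62.07) → (75.45,80.81) → (80.86,95.25). Open path.

**Shape 5** — `<polygon>` regular polygon, stroke `#008000` → engrave (S188, F4299). Machine vertices: (35.76,136.32) → (39.28,126.89) → (31.40,120.63) → (23.01,126.18) → (25.70,135.88) → (35.76,136.32). Closed: final G1 returns to the first vertex.

G21
G90
G00 X76.49 Y51.40
M3 S188
G1 X65.63 Y65.17 F4299
G1 X56.70 Y75.87 F4299
G1 X49.72 Y83.50 F4299
G1 X44.68 Y88.06 F4299
G1 X41.57 Y89.54 F4299
M5
G00 X100.84 Y140.38
M3 S188
G1 X151.41 Y140.38 F4299
G1 X151.41 Y111.54 F4299
G1 X100.84 Y111.54 F4299
G1 X100.84 Y140.38 F4299
M5
G00 X125.96 Y57.80
M3 S188
G1 X123.80 Y56.05 F4299
G1 X120.61 Y55.00 F4299
G1 X116.40 Y54.65 F4299
G1 X111.16 Y54.98 F4299
G1 X104.90 Y56.01 F4299
M5
G00 X46.86 Y17.13
M3 S188
G1 X55.97 Y26.51 F4299
G1 X63.46 Y42.73 F4299
G1 X69.81 Y62.07 F4299
G1 X75.45 Y80.81 F4299
G1 X80.86 Y95.25 F4299
M5
G00 X35.76 Y136.32
M3 S188
G1 X39.28 Y126.89 F4299
G1 X31.40 Y120.63 F4299
G1 X23.01 Y126.18 F4299
G1 X25.70 Y135.88 F4299
G1 X35.76 Y136.32 F4299
M5
G00 X0.00 Y0.00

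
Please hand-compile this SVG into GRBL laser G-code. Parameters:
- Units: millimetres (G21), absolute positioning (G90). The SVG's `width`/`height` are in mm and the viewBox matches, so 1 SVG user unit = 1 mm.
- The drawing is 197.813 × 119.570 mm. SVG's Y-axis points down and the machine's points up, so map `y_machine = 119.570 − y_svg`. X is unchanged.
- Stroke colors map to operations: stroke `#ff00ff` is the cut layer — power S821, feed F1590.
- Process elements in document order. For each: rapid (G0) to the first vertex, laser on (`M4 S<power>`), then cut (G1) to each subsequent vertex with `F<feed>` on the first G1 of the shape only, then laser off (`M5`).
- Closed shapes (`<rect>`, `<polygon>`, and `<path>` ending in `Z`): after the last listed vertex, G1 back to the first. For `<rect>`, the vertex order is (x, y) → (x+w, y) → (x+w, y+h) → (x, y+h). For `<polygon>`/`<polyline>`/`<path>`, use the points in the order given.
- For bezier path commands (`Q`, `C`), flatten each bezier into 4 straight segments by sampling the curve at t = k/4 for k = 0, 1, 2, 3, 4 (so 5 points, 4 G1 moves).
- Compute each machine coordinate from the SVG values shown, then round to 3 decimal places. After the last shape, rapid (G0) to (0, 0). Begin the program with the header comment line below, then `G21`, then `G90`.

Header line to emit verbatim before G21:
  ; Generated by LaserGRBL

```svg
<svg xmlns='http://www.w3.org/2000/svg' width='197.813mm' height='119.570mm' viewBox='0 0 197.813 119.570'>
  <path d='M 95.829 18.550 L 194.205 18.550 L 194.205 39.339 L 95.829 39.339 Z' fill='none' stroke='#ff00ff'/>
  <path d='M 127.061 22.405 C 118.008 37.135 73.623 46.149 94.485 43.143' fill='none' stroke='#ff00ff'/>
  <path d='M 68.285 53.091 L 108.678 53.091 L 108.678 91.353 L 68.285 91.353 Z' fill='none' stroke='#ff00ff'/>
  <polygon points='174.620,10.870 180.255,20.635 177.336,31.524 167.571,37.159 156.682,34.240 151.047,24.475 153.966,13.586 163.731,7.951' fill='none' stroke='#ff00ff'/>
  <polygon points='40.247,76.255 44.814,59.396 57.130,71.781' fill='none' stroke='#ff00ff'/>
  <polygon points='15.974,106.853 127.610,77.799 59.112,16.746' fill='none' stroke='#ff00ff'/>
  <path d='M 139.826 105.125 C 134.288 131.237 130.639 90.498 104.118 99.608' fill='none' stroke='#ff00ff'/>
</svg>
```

1 u = 1 mm; y_m = 119.570 − y.

[1] `<path>` rectangle, #ff00ff→cut S821 F1590: (95.829,101.020) → (194.205,101.020) → (194.205,80.231) → (95.829,80.231) → (95.829,101.020) (closed)

[2] `<path>` cubic bezier, #ff00ff→cut S821 F1590: (127.061,97.165) → (115.218,87.288) → (99.555,80.145) → (89.501,76.328) → (94.485,76.427)

[3] `<path>` rectangle, #ff00ff→cut S821 F1590: (68.285,66.479) → (108.678,66.479) → (108.678,28.217) → (68.285,28.217) → (68.285,66.479) (closed)

[4] `<polygon>` regular polygon, #ff00ff→cut S821 F1590: (174.620,108.700) → (180.255,98.935) → (177.336,88.046) → (167.571,82.411) → (156.682,85.330) → (151.047,95.095) → (153.966,105.984) → (163.731,111.619) → (174.620,108.700) (closed)

[5] `<polygon>` regular polygon, #ff00ff→cut S821 F1590: (40.247,43.315) → (44.814,60.174) → (57.130,47.789) → (40.247,43.315) (closed)

[6] `<polygon>` closed polygon, #ff00ff→cut S821 F1590: (15.974,12.717) → (127.610,41.771) → (59.112,102.824) → (15.974,12.717) (closed)

[7] `<path>` cubic bezier, #ff00ff→cut S821 F1590: (139.826,14.445) → (135.640,5.572) → (129.841,10.828) → (120.107,19.271) → (104.118,19.962)

; Generated by LaserGRBL
G21
G90
G0 X95.829 Y101.020
M4 S821
G1 X194.205 Y101.020 F1590
G1 X194.205 Y80.231
G1 X95.829 Y80.231
G1 X95.829 Y101.020
M5
G0 X127.061 Y97.165
M4 S821
G1 X115.218 Y87.288 F1590
G1 X99.555 Y80.145
G1 X89.501 Y76.328
G1 X94.485 Y76.427
M5
G0 X68.285 Y66.479
M4 S821
G1 X108.678 Y66.479 F1590
G1 X108.678 Y28.217
G1 X68.285 Y28.217
G1 X68.285 Y66.479
M5
G0 X174.620 Y108.700
M4 S821
G1 X180.255 Y98.935 F1590
G1 X177.336 Y88.046
G1 X167.571 Y82.411
G1 X156.682 Y85.330
G1 X151.047 Y95.095
G1 X153.966 Y105.984
G1 X163.731 Y111.619
G1 X174.620 Y108.700
M5
G0 X40.247 Y43.315
M4 S821
G1 X44.814 Y60.174 F1590
G1 X57.130 Y47.789
G1 X40.247 Y43.315
M5
G0 X15.974 Y12.717
M4 S821
G1 X127.610 Y41.771 F1590
G1 X59.112 Y102.824
G1 X15.974 Y12.717
M5
G0 X139.826 Y14.445
M4 S821
G1 X135.640 Y5.572 F1590
G1 X129.841 Y10.828
G1 X120.107 Y19.271
G1 X104.118 Y19.962
M5
G0 X0.000 Y0.000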